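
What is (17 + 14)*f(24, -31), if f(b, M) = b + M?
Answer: -217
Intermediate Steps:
f(b, M) = M + b
(17 + 14)*f(24, -31) = (17 + 14)*(-31 + 24) = 31*(-7) = -217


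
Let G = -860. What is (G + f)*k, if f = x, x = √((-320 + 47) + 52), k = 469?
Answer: -403340 + 469*I*√221 ≈ -4.0334e+5 + 6972.2*I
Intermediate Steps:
x = I*√221 (x = √(-273 + 52) = √(-221) = I*√221 ≈ 14.866*I)
f = I*√221 ≈ 14.866*I
(G + f)*k = (-860 + I*√221)*469 = -403340 + 469*I*√221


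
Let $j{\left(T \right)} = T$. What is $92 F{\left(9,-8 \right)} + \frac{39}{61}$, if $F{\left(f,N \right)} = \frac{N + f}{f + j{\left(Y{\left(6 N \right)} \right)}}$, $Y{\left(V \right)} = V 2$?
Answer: $- \frac{2219}{5307} \approx -0.41813$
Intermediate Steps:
$Y{\left(V \right)} = 2 V$
$F{\left(f,N \right)} = \frac{N + f}{f + 12 N}$ ($F{\left(f,N \right)} = \frac{N + f}{f + 2 \cdot 6 N} = \frac{N + f}{f + 12 N}$)
$92 F{\left(9,-8 \right)} + \frac{39}{61} = 92 \frac{-8 + 9}{9 + 12 \left(-8\right)} + \frac{39}{61} = 92 \frac{1}{9 - 96} \cdot 1 + 39 \cdot \frac{1}{61} = 92 \frac{1}{-87} \cdot 1 + \frac{39}{61} = 92 \left(\left(- \frac{1}{87}\right) 1\right) + \frac{39}{61} = 92 \left(- \frac{1}{87}\right) + \frac{39}{61} = - \frac{92}{87} + \frac{39}{61} = - \frac{2219}{5307}$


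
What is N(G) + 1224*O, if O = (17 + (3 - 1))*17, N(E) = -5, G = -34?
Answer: 395347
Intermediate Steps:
O = 323 (O = (17 + 2)*17 = 19*17 = 323)
N(G) + 1224*O = -5 + 1224*323 = -5 + 395352 = 395347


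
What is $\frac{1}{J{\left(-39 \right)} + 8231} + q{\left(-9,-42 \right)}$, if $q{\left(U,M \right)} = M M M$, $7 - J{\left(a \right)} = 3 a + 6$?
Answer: $- \frac{618560711}{8349} \approx -74088.0$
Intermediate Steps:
$J{\left(a \right)} = 1 - 3 a$ ($J{\left(a \right)} = 7 - \left(3 a + 6\right) = 7 - \left(6 + 3 a\right) = 1 - 3 a$)
$q{\left(U,M \right)} = M^{3}$ ($q{\left(U,M \right)} = M^{2} M = M^{3}$)
$\frac{1}{J{\left(-39 \right)} + 8231} + q{\left(-9,-42 \right)} = \frac{1}{\left(1 - -117\right) + 8231} + \left(-42\right)^{3} = \frac{1}{\left(1 + 117\right) + 8231} - 74088 = \frac{1}{118 + 8231} - 74088 = \frac{1}{8349} - 74088 = - \frac{618560711}{8349}$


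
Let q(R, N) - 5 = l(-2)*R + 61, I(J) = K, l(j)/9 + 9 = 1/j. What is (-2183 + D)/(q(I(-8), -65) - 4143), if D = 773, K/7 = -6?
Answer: 235/81 ≈ 2.9012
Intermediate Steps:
l(j) = -81 + 9/j
K = -42 (K = 7*(-6) = -42)
I(J) = -42
q(R, N) = 66 - 171*R/2 (q(R, N) = 5 + ((-81 + 9/(-2))*R + 61) = 5 + ((-81 + 9*(-1/2))*R + 61) = 5 + ((-81 - 9/2)*R + 61) = 5 + (-171*R/2 + 61) = 5 + (61 - 171*R/2) = 66 - 171*R/2)
(-2183 + D)/(q(I(-8), -65) - 4143) = (-2183 + 773)/((66 - 171/2*(-42)) - 4143) = -1410/((66 + 3591) - 4143) = -1410/(3657 - 4143) = -1410/(-486) = -1410*(-1/486) = 235/81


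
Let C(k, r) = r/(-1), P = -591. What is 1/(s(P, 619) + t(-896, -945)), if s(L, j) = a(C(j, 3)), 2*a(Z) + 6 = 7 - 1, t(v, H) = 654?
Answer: 1/654 ≈ 0.0015291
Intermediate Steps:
C(k, r) = -r (C(k, r) = r*(-1) = -r)
a(Z) = 0 (a(Z) = -3 + (7 - 1)/2 = -3 + (½)*6 = -3 + 3 = 0)
s(L, j) = 0
1/(s(P, 619) + t(-896, -945)) = 1/(0 + 654) = 1/654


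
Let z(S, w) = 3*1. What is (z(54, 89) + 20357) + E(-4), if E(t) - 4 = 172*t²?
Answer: 23116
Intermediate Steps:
E(t) = 4 + 172*t²
z(S, w) = 3
(z(54, 89) + 20357) + E(-4) = (3 + 20357) + (4 + 172*(-4)²) = 20360 + (4 + 172*16) = 20360 + (4 + 2752) = 20360 + 2756 = 23116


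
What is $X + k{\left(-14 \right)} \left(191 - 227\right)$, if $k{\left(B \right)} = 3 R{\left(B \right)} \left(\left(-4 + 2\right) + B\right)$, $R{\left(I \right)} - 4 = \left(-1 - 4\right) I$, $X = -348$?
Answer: $127524$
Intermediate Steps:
$R{\left(I \right)} = 4 - 5 I$ ($R{\left(I \right)} = 4 + \left(-1 - 4\right) I = 4 - 5 I$)
$k{\left(B \right)} = \left(-2 + B\right) \left(12 - 15 B\right)$ ($k{\left(B \right)} = 3 \left(4 - 5 B\right) \left(\left(-4 + 2\right) + B\right) = \left(12 - 15 B\right) \left(-2 + B\right) = \left(-2 + B\right) \left(12 - 15 B\right)$)
$X + k{\left(-14 \right)} \left(191 - 227\right) = -348 + \left(-24 - 15 \left(-14\right)^{2} + 42 \left(-14\right)\right) \left(191 - 227\right) = -348 + \left(-24 - 2940 - 588\right) \left(-36\right) = -348 - -127872 = -348 + 127872 = 127524$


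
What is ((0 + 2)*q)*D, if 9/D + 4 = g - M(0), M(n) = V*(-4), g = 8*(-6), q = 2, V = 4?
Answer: -1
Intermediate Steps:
g = -48
M(n) = -16 (M(n) = 4*(-4) = -16)
D = -¼ (D = 9/(-4 + (-48 - 1*(-16))) = 9/(-4 + (-48 + 16)) = 9/(-4 - 32) = 9/(-36) = 9*(-1/36) = -¼ ≈ -0.25000)
((0 + 2)*q)*D = ((0 + 2)*2)*(-¼) = (2*2)*(-¼) = 4*(-¼) = -1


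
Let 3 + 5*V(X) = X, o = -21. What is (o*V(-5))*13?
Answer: 2184/5 ≈ 436.80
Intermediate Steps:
V(X) = -⅗ + X/5
(o*V(-5))*13 = -21*(-⅗ + (⅕)*(-5))*13 = -21*(-⅗ - 1)*13 = -21*(-8/5)*13 = (168/5)*13 = 2184/5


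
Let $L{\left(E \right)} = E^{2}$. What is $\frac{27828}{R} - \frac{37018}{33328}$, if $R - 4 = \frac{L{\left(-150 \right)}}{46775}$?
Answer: $\frac{27108618043}{4365968} \approx 6209.1$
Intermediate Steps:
$R = \frac{8384}{1871}$ ($R = 4 + \frac{\left(-150\right)^{2}}{46775} = 4 + 22500 \cdot \frac{1}{46775} = 4 + \frac{900}{1871} = \frac{8384}{1871} \approx 4.481$)
$\frac{27828}{R} - \frac{37018}{33328} = \frac{27828}{\frac{8384}{1871}} - \frac{37018}{33328} = 27828 \cdot \frac{1871}{8384} - \frac{18509}{16664} = \frac{13016547}{2096} - \frac{18509}{16664} = \frac{27108618043}{4365968}$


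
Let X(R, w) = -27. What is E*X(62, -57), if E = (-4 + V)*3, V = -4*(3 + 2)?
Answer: 1944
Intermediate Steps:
V = -20 (V = -4*5 = -20)
E = -72 (E = (-4 - 20)*3 = -24*3 = -72)
E*X(62, -57) = -72*(-27) = 1944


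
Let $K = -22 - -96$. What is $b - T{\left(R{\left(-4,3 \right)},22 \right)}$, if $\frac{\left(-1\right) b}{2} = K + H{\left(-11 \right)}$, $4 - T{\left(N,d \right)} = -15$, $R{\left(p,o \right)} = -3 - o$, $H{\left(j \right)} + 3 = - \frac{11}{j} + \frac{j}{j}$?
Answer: $-165$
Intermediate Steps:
$H{\left(j \right)} = -2 - \frac{11}{j}$ ($H{\left(j \right)} = -3 - \left(\frac{11}{j} - \frac{j}{j}\right) = -3 + \left(- \frac{11}{j} + 1\right) = -3 + \left(1 - \frac{11}{j}\right) = -2 - \frac{11}{j}$)
$K = 74$ ($K = -22 + 96 = 74$)
$T{\left(N,d \right)} = 19$ ($T{\left(N,d \right)} = 4 - -15 = 4 + 15 = 19$)
$b = -146$ ($b = - 2 \left(74 - \left(2 + \frac{11}{-11}\right)\right) = - 2 \left(74 - 1\right) = \left(-2\right) 73 = -146$)
$b - T{\left(R{\left(-4,3 \right)},22 \right)} = -146 - 19 = -165$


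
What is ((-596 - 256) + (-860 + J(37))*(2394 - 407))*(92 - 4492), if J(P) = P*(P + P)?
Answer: -16415229600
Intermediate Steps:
J(P) = 2*P² (J(P) = P*(2*P) = 2*P²)
((-596 - 256) + (-860 + J(37))*(2394 - 407))*(92 - 4492) = ((-596 - 256) + (-860 + 2*37²)*(2394 - 407))*(92 - 4492) = (-852 + (-860 + 2*1369)*1987)*(-4400) = (-852 + (-860 + 2738)*1987)*(-4400) = (-852 + 1878*1987)*(-4400) = (-852 + 3731586)*(-4400) = 3730734*(-4400) = -16415229600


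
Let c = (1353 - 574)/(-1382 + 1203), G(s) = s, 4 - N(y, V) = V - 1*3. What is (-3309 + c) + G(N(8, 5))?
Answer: -592732/179 ≈ -3311.4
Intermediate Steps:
N(y, V) = 7 - V (N(y, V) = 4 - (V - 1*3) = 4 - (V - 3) = 4 - (-3 + V) = 4 + (3 - V) = 7 - V)
c = -779/179 (c = 779/(-179) = 779*(-1/179) = -779/179 ≈ -4.3520)
(-3309 + c) + G(N(8, 5)) = (-3309 - 779/179) + (7 - 1*5) = -593090/179 + (7 - 5) = -593090/179 + 2 = -592732/179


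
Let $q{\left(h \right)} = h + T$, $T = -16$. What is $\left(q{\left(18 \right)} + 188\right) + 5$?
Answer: $195$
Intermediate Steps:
$q{\left(h \right)} = -16 + h$ ($q{\left(h \right)} = h - 16 = -16 + h$)
$\left(q{\left(18 \right)} + 188\right) + 5 = \left(\left(-16 + 18\right) + 188\right) + 5 = \left(2 + 188\right) + 5 = 190 + 5 = 195$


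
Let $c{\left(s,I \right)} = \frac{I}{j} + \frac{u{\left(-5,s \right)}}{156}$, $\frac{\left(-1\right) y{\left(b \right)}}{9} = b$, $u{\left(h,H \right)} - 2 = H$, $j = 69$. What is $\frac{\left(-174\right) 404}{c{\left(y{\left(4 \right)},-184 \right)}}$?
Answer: $\frac{609232}{25} \approx 24369.0$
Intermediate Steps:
$u{\left(h,H \right)} = 2 + H$
$y{\left(b \right)} = - 9 b$
$c{\left(s,I \right)} = \frac{1}{78} + \frac{I}{69} + \frac{s}{156}$ ($c{\left(s,I \right)} = \frac{I}{69} + \frac{2 + s}{156} = I \frac{1}{69} + \left(2 + s\right) \frac{1}{156} = \frac{I}{69} + \left(\frac{1}{78} + \frac{s}{156}\right) = \frac{1}{78} + \frac{I}{69} + \frac{s}{156}$)
$\frac{\left(-174\right) 404}{c{\left(y{\left(4 \right)},-184 \right)}} = \frac{\left(-174\right) 404}{\frac{1}{78} + \frac{1}{69} \left(-184\right) + \frac{\left(-9\right) 4}{156}} = - \frac{70296}{\frac{1}{78} - \frac{8}{3} + \frac{1}{156} \left(-36\right)} = - \frac{70296}{\frac{1}{78} - \frac{8}{3} - \frac{3}{13}} = - \frac{70296}{- \frac{75}{26}} = \left(-70296\right) \left(- \frac{26}{75}\right) = \frac{609232}{25}$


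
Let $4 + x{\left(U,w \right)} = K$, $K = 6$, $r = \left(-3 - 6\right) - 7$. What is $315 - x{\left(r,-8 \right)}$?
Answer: $313$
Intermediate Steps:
$r = -16$ ($r = -9 - 7 = -16$)
$x{\left(U,w \right)} = 2$ ($x{\left(U,w \right)} = -4 + 6 = 2$)
$315 - x{\left(r,-8 \right)} = 315 - 2 = 313$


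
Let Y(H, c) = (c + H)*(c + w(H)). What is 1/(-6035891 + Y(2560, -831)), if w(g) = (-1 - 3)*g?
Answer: -1/25177650 ≈ -3.9718e-8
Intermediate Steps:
w(g) = -4*g
Y(H, c) = (H + c)*(c - 4*H) (Y(H, c) = (c + H)*(c - 4*H) = (H + c)*(c - 4*H))
1/(-6035891 + Y(2560, -831)) = 1/(-6035891 + ((-831)² - 4*2560² - 3*2560*(-831))) = 1/(-6035891 + (690561 - 4*6553600 + 6382080)) = 1/(-6035891 + (690561 - 26214400 + 6382080)) = 1/(-6035891 - 19141759) = 1/(-25177650) = -1/25177650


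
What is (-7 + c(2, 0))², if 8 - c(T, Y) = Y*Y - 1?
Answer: 4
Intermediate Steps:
c(T, Y) = 9 - Y² (c(T, Y) = 8 - (Y*Y - 1) = 8 - (Y² - 1) = 8 - (-1 + Y²) = 8 + (1 - Y²) = 9 - Y²)
(-7 + c(2, 0))² = (-7 + (9 - 1*0²))² = (-7 + (9 - 1*0))² = (-7 + (9 + 0))² = (-7 + 9)² = 2² = 4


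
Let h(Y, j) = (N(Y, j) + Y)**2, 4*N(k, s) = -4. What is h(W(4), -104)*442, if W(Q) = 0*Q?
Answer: 442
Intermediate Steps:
N(k, s) = -1 (N(k, s) = (1/4)*(-4) = -1)
W(Q) = 0
h(Y, j) = (-1 + Y)**2
h(W(4), -104)*442 = (-1 + 0)**2*442 = (-1)**2*442 = 1*442 = 442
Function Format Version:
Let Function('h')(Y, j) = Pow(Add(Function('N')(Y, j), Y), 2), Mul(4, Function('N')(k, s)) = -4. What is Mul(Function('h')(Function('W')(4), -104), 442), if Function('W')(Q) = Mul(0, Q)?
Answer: 442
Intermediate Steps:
Function('N')(k, s) = -1 (Function('N')(k, s) = Mul(Rational(1, 4), -4) = -1)
Function('W')(Q) = 0
Function('h')(Y, j) = Pow(Add(-1, Y), 2)
Mul(Function('h')(Function('W')(4), -104), 442) = Mul(Pow(Add(-1, 0), 2), 442) = Mul(Pow(-1, 2), 442) = Mul(1, 442) = 442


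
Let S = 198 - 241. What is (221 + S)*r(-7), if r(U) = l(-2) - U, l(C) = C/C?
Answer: 1424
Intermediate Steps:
l(C) = 1
S = -43
r(U) = 1 - U
(221 + S)*r(-7) = (221 - 43)*(1 - 1*(-7)) = 178*(1 + 7) = 178*8 = 1424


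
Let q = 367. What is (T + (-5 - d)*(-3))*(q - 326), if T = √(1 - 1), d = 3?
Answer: 984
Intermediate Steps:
T = 0 (T = √0 = 0)
(T + (-5 - d)*(-3))*(q - 326) = (0 + (-5 - 1*3)*(-3))*(367 - 326) = (0 + (-5 - 3)*(-3))*41 = (0 - 8*(-3))*41 = (0 + 24)*41 = 24*41 = 984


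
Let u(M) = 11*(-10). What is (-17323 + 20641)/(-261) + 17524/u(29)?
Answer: -823124/4785 ≈ -172.02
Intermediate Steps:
u(M) = -110
(-17323 + 20641)/(-261) + 17524/u(29) = (-17323 + 20641)/(-261) + 17524/(-110) = 3318*(-1/261) + 17524*(-1/110) = -1106/87 - 8762/55 = -823124/4785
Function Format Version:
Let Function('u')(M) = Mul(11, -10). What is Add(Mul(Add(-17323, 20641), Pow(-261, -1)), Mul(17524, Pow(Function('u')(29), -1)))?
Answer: Rational(-823124, 4785) ≈ -172.02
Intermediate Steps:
Function('u')(M) = -110
Add(Mul(Add(-17323, 20641), Pow(-261, -1)), Mul(17524, Pow(Function('u')(29), -1))) = Add(Mul(Add(-17323, 20641), Pow(-261, -1)), Mul(17524, Pow(-110, -1))) = Add(Mul(3318, Rational(-1, 261)), Mul(17524, Rational(-1, 110))) = Add(Rational(-1106, 87), Rational(-8762, 55)) = Rational(-823124, 4785)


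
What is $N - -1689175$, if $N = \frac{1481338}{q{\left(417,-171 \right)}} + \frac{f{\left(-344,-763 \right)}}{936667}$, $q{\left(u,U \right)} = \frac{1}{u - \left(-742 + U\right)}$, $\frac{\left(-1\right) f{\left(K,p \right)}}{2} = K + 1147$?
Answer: $\frac{1846984353671299}{936667} \approx 1.9719 \cdot 10^{9}$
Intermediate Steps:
$f{\left(K,p \right)} = -2294 - 2 K$ ($f{\left(K,p \right)} = - 2 \left(K + 1147\right) = - 2 \left(1147 + K\right) = -2294 - 2 K$)
$q{\left(u,U \right)} = \frac{1}{742 + u - U}$
$N = \frac{1845402159191574}{936667}$ ($N = \frac{1481338}{\frac{1}{742 + 417 - -171}} + \frac{-2294 - -688}{936667} = \frac{1481338}{\frac{1}{742 + 417 + 171}} + \left(-2294 + 688\right) \frac{1}{936667} = \frac{1481338}{\frac{1}{1330}} - \frac{1606}{936667} = 1481338 \frac{1}{\frac{1}{1330}} - \frac{1606}{936667} = 1481338 \cdot 1330 - \frac{1606}{936667} = 1970179540 - \frac{1606}{936667} = \frac{1845402159191574}{936667} \approx 1.9702 \cdot 10^{9}$)
$N - -1689175 = \frac{1845402159191574}{936667} - -1689175 = \frac{1845402159191574}{936667} + 1689175 = \frac{1846984353671299}{936667}$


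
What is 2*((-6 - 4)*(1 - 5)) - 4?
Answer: 76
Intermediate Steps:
2*((-6 - 4)*(1 - 5)) - 4 = 2*(-10*(-4)) - 4 = 2*40 - 4 = 80 - 4 = 76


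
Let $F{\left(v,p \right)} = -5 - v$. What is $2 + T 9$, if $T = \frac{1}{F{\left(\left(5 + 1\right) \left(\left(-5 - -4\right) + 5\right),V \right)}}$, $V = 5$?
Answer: $\frac{49}{29} \approx 1.6897$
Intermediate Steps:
$T = - \frac{1}{29}$ ($T = \frac{1}{-5 - \left(5 + 1\right) \left(\left(-5 - -4\right) + 5\right)} = \frac{1}{-5 - 6 \left(\left(-5 + 4\right) + 5\right)} = \frac{1}{-5 - 6 \left(-1 + 5\right)} = \frac{1}{-5 - 6 \cdot 4} = \frac{1}{-5 - 24} = \frac{1}{-29} = - \frac{1}{29} \approx -0.034483$)
$2 + T 9 = 2 - \frac{9}{29} = \frac{49}{29}$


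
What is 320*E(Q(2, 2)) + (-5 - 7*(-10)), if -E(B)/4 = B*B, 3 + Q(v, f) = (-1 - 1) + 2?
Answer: -11455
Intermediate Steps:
Q(v, f) = -3 (Q(v, f) = -3 + ((-1 - 1) + 2) = -3 + (-2 + 2) = -3 + 0 = -3)
E(B) = -4*B**2 (E(B) = -4*B*B = -4*B**2)
320*E(Q(2, 2)) + (-5 - 7*(-10)) = 320*(-4*(-3)**2) + (-5 - 7*(-10)) = 320*(-4*9) + (-5 + 70) = 320*(-36) + 65 = -11520 + 65 = -11455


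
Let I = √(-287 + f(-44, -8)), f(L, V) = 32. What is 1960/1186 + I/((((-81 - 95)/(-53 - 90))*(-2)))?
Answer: 980/593 - 13*I*√255/32 ≈ 1.6526 - 6.4873*I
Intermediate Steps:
I = I*√255 (I = √(-287 + 32) = √(-255) = I*√255 ≈ 15.969*I)
1960/1186 + I/((((-81 - 95)/(-53 - 90))*(-2))) = 1960/1186 + (I*√255)/((((-81 - 95)/(-53 - 90))*(-2))) = 1960*(1/1186) + (I*√255)/((-176/(-143)*(-2))) = 980/593 + (I*√255)/((-176*(-1/143)*(-2))) = 980/593 + (I*√255)/(((16/13)*(-2))) = 980/593 + (I*√255)/(-32/13) = 980/593 + (I*√255)*(-13/32) = 980/593 - 13*I*√255/32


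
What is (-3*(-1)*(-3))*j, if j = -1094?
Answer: 9846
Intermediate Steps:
(-3*(-1)*(-3))*j = (-3*(-1)*(-3))*(-1094) = (3*(-3))*(-1094) = -9*(-1094) = 9846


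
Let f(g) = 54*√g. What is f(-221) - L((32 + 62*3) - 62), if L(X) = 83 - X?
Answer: 73 + 54*I*√221 ≈ 73.0 + 802.77*I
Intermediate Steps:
f(-221) - L((32 + 62*3) - 62) = 54*√(-221) - (83 - ((32 + 62*3) - 62)) = 54*(I*√221) - (83 - ((32 + 186) - 62)) = 54*I*√221 - (83 - (218 - 62)) = 54*I*√221 - (83 - 1*156) = 54*I*√221 - (83 - 156) = 54*I*√221 - 1*(-73) = 54*I*√221 + 73 = 73 + 54*I*√221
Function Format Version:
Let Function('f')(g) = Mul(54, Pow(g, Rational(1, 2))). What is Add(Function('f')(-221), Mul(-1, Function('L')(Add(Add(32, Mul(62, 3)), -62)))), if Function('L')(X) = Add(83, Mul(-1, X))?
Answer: Add(73, Mul(54, I, Pow(221, Rational(1, 2)))) ≈ Add(73.000, Mul(802.77, I))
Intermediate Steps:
Add(Function('f')(-221), Mul(-1, Function('L')(Add(Add(32, Mul(62, 3)), -62)))) = Add(Mul(54, Pow(-221, Rational(1, 2))), Mul(-1, Add(83, Mul(-1, Add(Add(32, Mul(62, 3)), -62))))) = Add(Mul(54, Mul(I, Pow(221, Rational(1, 2)))), Mul(-1, Add(83, Mul(-1, Add(Add(32, 186), -62))))) = Add(Mul(54, I, Pow(221, Rational(1, 2))), Mul(-1, Add(83, Mul(-1, Add(218, -62))))) = Add(Mul(54, I, Pow(221, Rational(1, 2))), Mul(-1, Add(83, Mul(-1, 156)))) = Add(Mul(54, I, Pow(221, Rational(1, 2))), Mul(-1, Add(83, -156))) = Add(Mul(54, I, Pow(221, Rational(1, 2))), Mul(-1, -73)) = Add(Mul(54, I, Pow(221, Rational(1, 2))), 73) = Add(73, Mul(54, I, Pow(221, Rational(1, 2))))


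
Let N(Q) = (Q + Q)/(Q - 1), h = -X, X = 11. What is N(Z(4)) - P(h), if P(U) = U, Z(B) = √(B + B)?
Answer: 93/7 + 4*√2/7 ≈ 14.094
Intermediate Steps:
Z(B) = √2*√B (Z(B) = √(2*B) = √2*√B)
h = -11 (h = -1*11 = -11)
N(Q) = 2*Q/(-1 + Q) (N(Q) = (2*Q)/(-1 + Q) = 2*Q/(-1 + Q))
N(Z(4)) - P(h) = 2*(√2*√4)/(-1 + √2*√4) - 1*(-11) = 2*(√2*2)/(-1 + √2*2) + 11 = 2*(2*√2)/(-1 + 2*√2) + 11 = 4*√2/(-1 + 2*√2) + 11 = 11 + 4*√2/(-1 + 2*√2)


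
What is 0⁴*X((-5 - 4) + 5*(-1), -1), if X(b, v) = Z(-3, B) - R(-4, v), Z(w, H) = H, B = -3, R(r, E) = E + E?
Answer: 0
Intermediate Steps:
R(r, E) = 2*E
X(b, v) = -3 - 2*v
0⁴*X((-5 - 4) + 5*(-1), -1) = 0⁴*(-3 - 2*(-1)) = 0*(-3 + 2) = 0*(-1) = 0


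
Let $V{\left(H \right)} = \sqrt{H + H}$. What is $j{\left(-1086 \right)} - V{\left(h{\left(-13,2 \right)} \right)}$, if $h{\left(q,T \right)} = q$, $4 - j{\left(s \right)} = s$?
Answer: $1090 - i \sqrt{26} \approx 1090.0 - 5.099 i$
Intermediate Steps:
$j{\left(s \right)} = 4 - s$
$V{\left(H \right)} = \sqrt{2} \sqrt{H}$ ($V{\left(H \right)} = \sqrt{2 H} = \sqrt{2} \sqrt{H}$)
$j{\left(-1086 \right)} - V{\left(h{\left(-13,2 \right)} \right)} = \left(4 - -1086\right) - \sqrt{2} \sqrt{-13} = \left(4 + 1086\right) - \sqrt{2} i \sqrt{13} = 1090 - i \sqrt{26}$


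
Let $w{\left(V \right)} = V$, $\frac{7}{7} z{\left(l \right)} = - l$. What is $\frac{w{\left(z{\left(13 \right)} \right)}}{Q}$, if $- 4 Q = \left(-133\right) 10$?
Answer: $- \frac{26}{665} \approx -0.039098$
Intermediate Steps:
$z{\left(l \right)} = - l$
$Q = \frac{665}{2}$ ($Q = - \frac{\left(-133\right) 10}{4} = \left(- \frac{1}{4}\right) \left(-1330\right) = \frac{665}{2} \approx 332.5$)
$\frac{w{\left(z{\left(13 \right)} \right)}}{Q} = \frac{\left(-1\right) 13}{\frac{665}{2}} = \left(-13\right) \frac{2}{665} = - \frac{26}{665}$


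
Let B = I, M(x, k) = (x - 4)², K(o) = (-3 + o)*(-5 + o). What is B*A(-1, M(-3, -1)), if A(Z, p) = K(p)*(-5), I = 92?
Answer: -931040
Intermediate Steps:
K(o) = (-5 + o)*(-3 + o)
M(x, k) = (-4 + x)²
A(Z, p) = -75 - 5*p² + 40*p (A(Z, p) = (15 + p² - 8*p)*(-5) = -75 - 5*p² + 40*p)
B = 92
B*A(-1, M(-3, -1)) = 92*(-75 - 5*(-4 - 3)⁴ + 40*(-4 - 3)²) = 92*(-75 - 5*((-7)²)² + 40*(-7)²) = 92*(-75 - 5*49² + 40*49) = 92*(-75 - 5*2401 + 1960) = 92*(-75 - 12005 + 1960) = 92*(-10120) = -931040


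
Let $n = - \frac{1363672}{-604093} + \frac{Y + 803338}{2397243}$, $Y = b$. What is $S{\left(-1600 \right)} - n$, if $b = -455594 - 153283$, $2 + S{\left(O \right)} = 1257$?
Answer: $\frac{1814051407391576}{1448157715599} \approx 1252.7$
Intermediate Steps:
$S{\left(O \right)} = 1255$ ($S{\left(O \right)} = -2 + 1257 = 1255$)
$b = -608877$ ($b = -455594 - 153283 = -608877$)
$Y = -608877$
$n = \frac{3386525685169}{1448157715599}$ ($n = - \frac{1363672}{-604093} + \frac{-608877 + 803338}{2397243} = \left(-1363672\right) \left(- \frac{1}{604093}\right) + 194461 \cdot \frac{1}{2397243} = \frac{1363672}{604093} + \frac{194461}{2397243} = \frac{3386525685169}{1448157715599} \approx 2.3385$)
$S{\left(-1600 \right)} - n = 1255 - \frac{3386525685169}{1448157715599} = \frac{1814051407391576}{1448157715599}$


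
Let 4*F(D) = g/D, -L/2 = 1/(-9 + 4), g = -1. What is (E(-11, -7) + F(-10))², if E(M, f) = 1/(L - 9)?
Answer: 24649/2958400 ≈ 0.0083319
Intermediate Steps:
L = ⅖ (L = -2/(-9 + 4) = -2/(-5) = -2*(-⅕) = ⅖ ≈ 0.40000)
E(M, f) = -5/43 (E(M, f) = 1/(⅖ - 9) = 1/(-43/5) = -5/43)
F(D) = -1/(4*D) (F(D) = (-1/D)/4 = -1/(4*D))
(E(-11, -7) + F(-10))² = (-5/43 - ¼/(-10))² = (-5/43 - ¼*(-⅒))² = (-5/43 + 1/40)² = (-157/1720)² = 24649/2958400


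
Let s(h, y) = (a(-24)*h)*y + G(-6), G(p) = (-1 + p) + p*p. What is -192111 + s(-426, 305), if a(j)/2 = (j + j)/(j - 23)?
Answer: -21501134/47 ≈ -4.5747e+5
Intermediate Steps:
G(p) = -1 + p + p² (G(p) = (-1 + p) + p² = -1 + p + p²)
a(j) = 4*j/(-23 + j) (a(j) = 2*((j + j)/(j - 23)) = 2*((2*j)/(-23 + j)) = 2*(2*j/(-23 + j)) = 4*j/(-23 + j))
s(h, y) = 29 + 96*h*y/47 (s(h, y) = ((4*(-24)/(-23 - 24))*h)*y + (-1 - 6 + (-6)²) = ((4*(-24)/(-47))*h)*y + (-1 - 6 + 36) = ((4*(-24)*(-1/47))*h)*y + 29 = (96*h/47)*y + 29 = 96*h*y/47 + 29 = 29 + 96*h*y/47)
-192111 + s(-426, 305) = -192111 + (29 + (96/47)*(-426)*305) = -192111 + (29 - 12473280/47) = -192111 - 12471917/47 = -21501134/47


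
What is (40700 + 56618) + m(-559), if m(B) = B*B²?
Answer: -174579561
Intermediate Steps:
m(B) = B³
(40700 + 56618) + m(-559) = (40700 + 56618) + (-559)³ = 97318 - 174676879 = -174579561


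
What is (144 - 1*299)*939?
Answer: -145545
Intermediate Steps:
(144 - 1*299)*939 = (144 - 299)*939 = -155*939 = -145545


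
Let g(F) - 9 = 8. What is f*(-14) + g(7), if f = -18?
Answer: 269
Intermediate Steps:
g(F) = 17 (g(F) = 9 + 8 = 17)
f*(-14) + g(7) = -18*(-14) + 17 = 252 + 17 = 269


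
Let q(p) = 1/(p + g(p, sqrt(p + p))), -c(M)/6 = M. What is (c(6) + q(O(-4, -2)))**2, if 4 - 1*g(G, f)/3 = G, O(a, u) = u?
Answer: 330625/256 ≈ 1291.5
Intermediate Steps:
c(M) = -6*M
g(G, f) = 12 - 3*G
q(p) = 1/(12 - 2*p) (q(p) = 1/(p + (12 - 3*p)) = 1/(12 - 2*p))
(c(6) + q(O(-4, -2)))**2 = (-6*6 - 1/(-12 + 2*(-2)))**2 = (-36 - 1/(-12 - 4))**2 = (-36 - 1/(-16))**2 = (-36 - 1*(-1/16))**2 = (-36 + 1/16)**2 = (-575/16)**2 = 330625/256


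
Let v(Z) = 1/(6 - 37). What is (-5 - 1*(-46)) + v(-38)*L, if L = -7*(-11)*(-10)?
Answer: 2041/31 ≈ 65.839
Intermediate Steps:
v(Z) = -1/31 (v(Z) = 1/(-31) = -1/31)
L = -770 (L = 77*(-10) = -770)
(-5 - 1*(-46)) + v(-38)*L = (-5 - 1*(-46)) - 1/31*(-770) = (-5 + 46) + 770/31 = 41 + 770/31 = 2041/31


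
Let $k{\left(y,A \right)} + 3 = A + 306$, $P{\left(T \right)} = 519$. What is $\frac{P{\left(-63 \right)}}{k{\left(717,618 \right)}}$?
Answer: $\frac{173}{307} \approx 0.56352$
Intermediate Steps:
$k{\left(y,A \right)} = 303 + A$ ($k{\left(y,A \right)} = -3 + \left(A + 306\right) = -3 + \left(306 + A\right) = 303 + A$)
$\frac{P{\left(-63 \right)}}{k{\left(717,618 \right)}} = \frac{519}{303 + 618} = \frac{519}{921} = 519 \cdot \frac{1}{921} = \frac{173}{307}$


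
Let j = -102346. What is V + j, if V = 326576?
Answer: 224230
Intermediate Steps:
V + j = 326576 - 102346 = 224230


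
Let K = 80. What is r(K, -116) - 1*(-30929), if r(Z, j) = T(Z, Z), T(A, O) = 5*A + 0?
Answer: 31329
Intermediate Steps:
T(A, O) = 5*A
r(Z, j) = 5*Z
r(K, -116) - 1*(-30929) = 5*80 - 1*(-30929) = 400 + 30929 = 31329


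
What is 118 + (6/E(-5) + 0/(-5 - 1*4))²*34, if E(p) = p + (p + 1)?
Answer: 1198/9 ≈ 133.11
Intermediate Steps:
E(p) = 1 + 2*p (E(p) = p + (1 + p) = 1 + 2*p)
118 + (6/E(-5) + 0/(-5 - 1*4))²*34 = 118 + (6/(1 + 2*(-5)) + 0/(-5 - 1*4))²*34 = 118 + (6/(1 - 10) + 0/(-5 - 4))²*34 = 118 + (6/(-9) + 0/(-9))²*34 = 118 + (6*(-⅑) + 0*(-⅑))²*34 = 118 + (-⅔ + 0)²*34 = 118 + (-⅔)²*34 = 118 + (4/9)*34 = 118 + 136/9 = 1198/9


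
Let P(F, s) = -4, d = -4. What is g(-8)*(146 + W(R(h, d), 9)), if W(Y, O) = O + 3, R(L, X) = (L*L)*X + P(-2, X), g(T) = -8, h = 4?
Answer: -1264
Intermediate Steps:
R(L, X) = -4 + X*L**2 (R(L, X) = (L*L)*X - 4 = L**2*X - 4 = X*L**2 - 4 = -4 + X*L**2)
W(Y, O) = 3 + O
g(-8)*(146 + W(R(h, d), 9)) = -8*(146 + (3 + 9)) = -8*(146 + 12) = -8*158 = -1264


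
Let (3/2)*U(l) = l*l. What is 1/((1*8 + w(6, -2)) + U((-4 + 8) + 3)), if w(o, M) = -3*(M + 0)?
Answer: 3/140 ≈ 0.021429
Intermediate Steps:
U(l) = 2*l**2/3 (U(l) = 2*(l*l)/3 = 2*l**2/3)
w(o, M) = -3*M
1/((1*8 + w(6, -2)) + U((-4 + 8) + 3)) = 1/((1*8 - 3*(-2)) + 2*((-4 + 8) + 3)**2/3) = 1/((8 + 6) + 2*(4 + 3)**2/3) = 1/(14 + (2/3)*7**2) = 1/(14 + (2/3)*49) = 1/(14 + 98/3) = 1/(140/3) = 3/140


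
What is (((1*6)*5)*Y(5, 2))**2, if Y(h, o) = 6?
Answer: 32400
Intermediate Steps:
(((1*6)*5)*Y(5, 2))**2 = (((1*6)*5)*6)**2 = ((6*5)*6)**2 = (30*6)**2 = 180**2 = 32400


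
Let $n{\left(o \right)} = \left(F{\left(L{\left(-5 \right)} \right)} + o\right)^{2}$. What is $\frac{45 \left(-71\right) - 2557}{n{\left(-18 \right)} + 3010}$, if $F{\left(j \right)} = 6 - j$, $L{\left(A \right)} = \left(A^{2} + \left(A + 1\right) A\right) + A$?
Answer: $- \frac{2876}{2857} \approx -1.0067$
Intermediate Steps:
$L{\left(A \right)} = A + A^{2} + A \left(1 + A\right)$ ($L{\left(A \right)} = \left(A^{2} + \left(1 + A\right) A\right) + A = \left(A^{2} + A \left(1 + A\right)\right) + A = A + A^{2} + A \left(1 + A\right)$)
$n{\left(o \right)} = \left(-34 + o\right)^{2}$ ($n{\left(o \right)} = \left(\left(6 - 2 \left(-5\right) \left(1 - 5\right)\right) + o\right)^{2} = \left(\left(6 - 2 \left(-5\right) \left(-4\right)\right) + o\right)^{2} = \left(\left(6 - 40\right) + o\right)^{2} = \left(-34 + o\right)^{2}$)
$\frac{45 \left(-71\right) - 2557}{n{\left(-18 \right)} + 3010} = \frac{45 \left(-71\right) - 2557}{\left(-34 - 18\right)^{2} + 3010} = \frac{-3195 - 2557}{\left(-52\right)^{2} + 3010} = - \frac{5752}{2704 + 3010} = - \frac{5752}{5714} = \left(-5752\right) \frac{1}{5714} = - \frac{2876}{2857}$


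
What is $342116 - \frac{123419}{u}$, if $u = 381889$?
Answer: $\frac{130650213705}{381889} \approx 3.4212 \cdot 10^{5}$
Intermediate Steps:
$342116 - \frac{123419}{u} = 342116 - \frac{123419}{381889} = \frac{130650213705}{381889}$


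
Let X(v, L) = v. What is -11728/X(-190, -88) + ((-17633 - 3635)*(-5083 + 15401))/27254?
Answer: -10343644412/1294565 ≈ -7990.1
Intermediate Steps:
-11728/X(-190, -88) + ((-17633 - 3635)*(-5083 + 15401))/27254 = -11728/(-190) + ((-17633 - 3635)*(-5083 + 15401))/27254 = -11728*(-1/190) - 21268*10318*(1/27254) = 5864/95 - 219443224*1/27254 = 5864/95 - 109721612/13627 = -10343644412/1294565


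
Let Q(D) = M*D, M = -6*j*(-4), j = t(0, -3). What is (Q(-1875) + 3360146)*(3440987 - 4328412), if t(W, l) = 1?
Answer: -2941943439050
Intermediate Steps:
j = 1
M = 24 (M = -6*1*(-4) = -6*(-4) = 24)
Q(D) = 24*D
(Q(-1875) + 3360146)*(3440987 - 4328412) = (24*(-1875) + 3360146)*(3440987 - 4328412) = (-45000 + 3360146)*(-887425) = 3315146*(-887425) = -2941943439050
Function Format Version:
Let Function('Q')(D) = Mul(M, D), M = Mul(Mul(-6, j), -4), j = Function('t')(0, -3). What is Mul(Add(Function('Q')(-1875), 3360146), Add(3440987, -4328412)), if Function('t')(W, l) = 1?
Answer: -2941943439050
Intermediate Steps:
j = 1
M = 24 (M = Mul(Mul(-6, 1), -4) = Mul(-6, -4) = 24)
Function('Q')(D) = Mul(24, D)
Mul(Add(Function('Q')(-1875), 3360146), Add(3440987, -4328412)) = Mul(Add(Mul(24, -1875), 3360146), Add(3440987, -4328412)) = Mul(Add(-45000, 3360146), -887425) = Mul(3315146, -887425) = -2941943439050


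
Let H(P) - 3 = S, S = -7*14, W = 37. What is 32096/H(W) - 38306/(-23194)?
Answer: -370397777/1101715 ≈ -336.20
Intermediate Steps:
S = -98
H(P) = -95 (H(P) = 3 - 98 = -95)
32096/H(W) - 38306/(-23194) = 32096/(-95) - 38306/(-23194) = 32096*(-1/95) - 38306*(-1/23194) = -32096/95 + 19153/11597 = -370397777/1101715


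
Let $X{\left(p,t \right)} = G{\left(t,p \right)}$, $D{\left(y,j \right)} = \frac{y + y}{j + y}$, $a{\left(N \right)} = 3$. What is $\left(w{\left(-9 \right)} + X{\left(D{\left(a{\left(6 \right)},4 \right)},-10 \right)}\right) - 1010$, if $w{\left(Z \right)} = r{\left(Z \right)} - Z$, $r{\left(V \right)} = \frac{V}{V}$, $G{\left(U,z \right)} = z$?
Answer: $- \frac{6994}{7} \approx -999.14$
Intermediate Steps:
$D{\left(y,j \right)} = \frac{2 y}{j + y}$
$r{\left(V \right)} = 1$
$X{\left(p,t \right)} = p$
$w{\left(Z \right)} = 1 - Z$
$\left(w{\left(-9 \right)} + X{\left(D{\left(a{\left(6 \right)},4 \right)},-10 \right)}\right) - 1010 = \left(\left(1 - -9\right) + 2 \cdot 3 \frac{1}{4 + 3}\right) - 1010 = \left(\left(1 + 9\right) + 2 \cdot 3 \cdot \frac{1}{7}\right) - 1010 = \left(10 + 2 \cdot 3 \cdot \frac{1}{7}\right) - 1010 = \left(10 + \frac{6}{7}\right) - 1010 = \frac{76}{7} - 1010 = - \frac{6994}{7}$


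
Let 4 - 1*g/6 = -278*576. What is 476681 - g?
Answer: -484111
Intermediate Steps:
g = 960792 (g = 24 - (-1668)*576 = 24 - 6*(-160128) = 24 + 960768 = 960792)
476681 - g = 476681 - 1*960792 = 476681 - 960792 = -484111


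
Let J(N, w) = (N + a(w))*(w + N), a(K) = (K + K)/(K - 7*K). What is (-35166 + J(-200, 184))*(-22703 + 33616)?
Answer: -1046360266/3 ≈ -3.4879e+8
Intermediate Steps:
a(K) = -⅓ (a(K) = (2*K)/((-6*K)) = (2*K)*(-1/(6*K)) = -⅓)
J(N, w) = (-⅓ + N)*(N + w) (J(N, w) = (N - ⅓)*(w + N) = (-⅓ + N)*(N + w))
(-35166 + J(-200, 184))*(-22703 + 33616) = (-35166 + ((-200)² - ⅓*(-200) - ⅓*184 - 200*184))*(-22703 + 33616) = (-35166 + (40000 + 200/3 - 184/3 - 36800))*10913 = (-35166 + 9616/3)*10913 = -95882/3*10913 = -1046360266/3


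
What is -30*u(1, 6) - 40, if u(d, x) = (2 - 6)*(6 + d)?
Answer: 800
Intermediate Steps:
u(d, x) = -24 - 4*d (u(d, x) = -4*(6 + d) = -24 - 4*d)
-30*u(1, 6) - 40 = -30*(-24 - 4*1) - 40 = -30*(-24 - 4) - 40 = -30*(-28) - 40 = 840 - 40 = 800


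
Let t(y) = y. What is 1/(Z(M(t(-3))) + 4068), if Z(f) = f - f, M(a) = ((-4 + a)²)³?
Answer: 1/4068 ≈ 0.00024582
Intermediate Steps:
M(a) = (-4 + a)⁶
Z(f) = 0
1/(Z(M(t(-3))) + 4068) = 1/(0 + 4068) = 1/4068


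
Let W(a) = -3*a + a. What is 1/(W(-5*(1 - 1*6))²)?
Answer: 1/2500 ≈ 0.00040000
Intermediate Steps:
W(a) = -2*a
1/(W(-5*(1 - 1*6))²) = 1/((-(-10)*(1 - 1*6))²) = 1/((-(-10)*(1 - 6))²) = 1/((-(-10)*(-5))²) = 1/((-2*25)²) = 1/((-50)²) = 1/2500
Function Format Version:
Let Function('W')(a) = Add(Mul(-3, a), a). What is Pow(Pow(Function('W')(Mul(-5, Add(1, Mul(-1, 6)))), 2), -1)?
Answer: Rational(1, 2500) ≈ 0.00040000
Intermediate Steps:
Function('W')(a) = Mul(-2, a)
Pow(Pow(Function('W')(Mul(-5, Add(1, Mul(-1, 6)))), 2), -1) = Pow(Pow(Mul(-2, Mul(-5, Add(1, Mul(-1, 6)))), 2), -1) = Pow(Pow(Mul(-2, Mul(-5, Add(1, -6))), 2), -1) = Pow(Pow(Mul(-2, Mul(-5, -5)), 2), -1) = Pow(Pow(Mul(-2, 25), 2), -1) = Pow(Pow(-50, 2), -1) = Pow(2500, -1) = Rational(1, 2500)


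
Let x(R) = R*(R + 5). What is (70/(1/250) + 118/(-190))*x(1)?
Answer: 9974646/95 ≈ 1.0500e+5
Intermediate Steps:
x(R) = R*(5 + R)
(70/(1/250) + 118/(-190))*x(1) = (70/(1/250) + 118/(-190))*(1*(5 + 1)) = (70/(1/250) + 118*(-1/190))*(1*6) = (70*250 - 59/95)*6 = (17500 - 59/95)*6 = (1662441/95)*6 = 9974646/95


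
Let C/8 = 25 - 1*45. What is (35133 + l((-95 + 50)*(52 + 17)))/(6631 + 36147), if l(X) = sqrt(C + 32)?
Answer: 35133/42778 + 4*I*sqrt(2)/21389 ≈ 0.82129 + 0.00026448*I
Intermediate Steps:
C = -160 (C = 8*(25 - 1*45) = 8*(25 - 45) = 8*(-20) = -160)
l(X) = 8*I*sqrt(2) (l(X) = sqrt(-160 + 32) = sqrt(-128) = 8*I*sqrt(2))
(35133 + l((-95 + 50)*(52 + 17)))/(6631 + 36147) = (35133 + 8*I*sqrt(2))/(6631 + 36147) = (35133 + 8*I*sqrt(2))/42778 = (35133 + 8*I*sqrt(2))*(1/42778) = 35133/42778 + 4*I*sqrt(2)/21389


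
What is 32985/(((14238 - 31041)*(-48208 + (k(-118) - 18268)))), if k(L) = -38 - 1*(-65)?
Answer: 3665/124060283 ≈ 2.9542e-5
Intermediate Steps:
k(L) = 27 (k(L) = -38 + 65 = 27)
32985/(((14238 - 31041)*(-48208 + (k(-118) - 18268)))) = 32985/(((14238 - 31041)*(-48208 + (27 - 18268)))) = 32985/((-16803*(-48208 - 18241))) = 32985/((-16803*(-66449))) = 32985/1116542547 = 32985*(1/1116542547) = 3665/124060283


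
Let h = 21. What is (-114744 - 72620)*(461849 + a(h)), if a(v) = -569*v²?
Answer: -39518814880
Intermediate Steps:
(-114744 - 72620)*(461849 + a(h)) = (-114744 - 72620)*(461849 - 569*21²) = -187364*(461849 - 569*441) = -187364*(461849 - 250929) = -187364*210920 = -39518814880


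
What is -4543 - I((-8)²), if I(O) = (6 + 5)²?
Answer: -4664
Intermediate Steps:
I(O) = 121 (I(O) = 11² = 121)
-4543 - I((-8)²) = -4543 - 1*121 = -4543 - 121 = -4664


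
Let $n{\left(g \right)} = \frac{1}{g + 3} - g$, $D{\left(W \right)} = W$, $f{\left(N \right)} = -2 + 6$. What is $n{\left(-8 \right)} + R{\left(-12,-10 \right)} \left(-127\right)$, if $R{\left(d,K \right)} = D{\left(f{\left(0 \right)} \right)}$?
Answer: $- \frac{2501}{5} \approx -500.2$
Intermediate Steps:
$f{\left(N \right)} = 4$
$R{\left(d,K \right)} = 4$
$n{\left(g \right)} = \frac{1}{3 + g} - g$
$n{\left(-8 \right)} + R{\left(-12,-10 \right)} \left(-127\right) = \frac{1 - \left(-8\right)^{2} - -24}{3 - 8} + 4 \left(-127\right) = \frac{1 - 64 + 24}{-5} - 508 = - \frac{1 - 64 + 24}{5} - 508 = \left(- \frac{1}{5}\right) \left(-39\right) - 508 = \frac{39}{5} - 508 = - \frac{2501}{5}$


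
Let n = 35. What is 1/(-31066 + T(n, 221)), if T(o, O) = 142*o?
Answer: -1/26096 ≈ -3.8320e-5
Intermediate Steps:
1/(-31066 + T(n, 221)) = 1/(-31066 + 142*35) = 1/(-31066 + 4970) = 1/(-26096) = -1/26096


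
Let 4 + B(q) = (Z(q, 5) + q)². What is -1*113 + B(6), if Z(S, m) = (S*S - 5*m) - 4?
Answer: 52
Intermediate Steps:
Z(S, m) = -4 + S² - 5*m (Z(S, m) = (S² - 5*m) - 4 = -4 + S² - 5*m)
B(q) = -4 + (-29 + q + q²)² (B(q) = -4 + ((-4 + q² - 5*5) + q)² = -4 + ((-4 + q² - 25) + q)² = -4 + ((-29 + q²) + q)² = -4 + (-29 + q + q²)²)
-1*113 + B(6) = -1*113 + (-4 + (-29 + 6 + 6²)²) = -113 + (-4 + (-29 + 6 + 36)²) = -113 + (-4 + 13²) = -113 + (-4 + 169) = -113 + 165 = 52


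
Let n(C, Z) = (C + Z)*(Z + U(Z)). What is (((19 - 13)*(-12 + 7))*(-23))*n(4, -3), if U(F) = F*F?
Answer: 4140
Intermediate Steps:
U(F) = F²
n(C, Z) = (C + Z)*(Z + Z²)
(((19 - 13)*(-12 + 7))*(-23))*n(4, -3) = (((19 - 13)*(-12 + 7))*(-23))*(-3*(4 - 3 + (-3)² + 4*(-3))) = ((6*(-5))*(-23))*(-3*(4 - 3 + 9 - 12)) = (-30*(-23))*(-3*(-2)) = 690*6 = 4140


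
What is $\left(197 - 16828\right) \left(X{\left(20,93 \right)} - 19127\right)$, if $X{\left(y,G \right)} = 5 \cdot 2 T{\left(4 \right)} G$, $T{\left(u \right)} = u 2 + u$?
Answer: $132499177$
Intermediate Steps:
$T{\left(u \right)} = 3 u$ ($T{\left(u \right)} = 2 u + u = 3 u$)
$X{\left(y,G \right)} = 120 G$ ($X{\left(y,G \right)} = 5 \cdot 2 \cdot 3 \cdot 4 G = 10 \cdot 12 G = 120 G$)
$\left(197 - 16828\right) \left(X{\left(20,93 \right)} - 19127\right) = \left(197 - 16828\right) \left(120 \cdot 93 - 19127\right) = - 16631 \left(11160 - 19127\right) = \left(-16631\right) \left(-7967\right) = 132499177$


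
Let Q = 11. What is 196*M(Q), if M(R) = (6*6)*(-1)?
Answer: -7056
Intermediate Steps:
M(R) = -36 (M(R) = 36*(-1) = -36)
196*M(Q) = 196*(-36) = -7056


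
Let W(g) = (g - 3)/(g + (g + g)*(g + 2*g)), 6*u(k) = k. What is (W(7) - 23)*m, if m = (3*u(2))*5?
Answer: -34595/301 ≈ -114.93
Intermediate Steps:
u(k) = k/6
W(g) = (-3 + g)/(g + 6*g**2) (W(g) = (-3 + g)/(g + (2*g)*(3*g)) = (-3 + g)/(g + 6*g**2))
m = 5 (m = (3*((1/6)*2))*5 = (3*(1/3))*5 = 1*5 = 5)
(W(7) - 23)*m = ((-3 + 7)/(7*(1 + 6*7)) - 23)*5 = ((1/7)*4/(1 + 42) - 23)*5 = ((1/7)*4/43 - 23)*5 = ((1/7)*(1/43)*4 - 23)*5 = (4/301 - 23)*5 = -6919/301*5 = -34595/301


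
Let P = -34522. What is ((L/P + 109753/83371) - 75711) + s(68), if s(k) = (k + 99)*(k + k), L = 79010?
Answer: -76270502100991/1439066831 ≈ -53000.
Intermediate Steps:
s(k) = 2*k*(99 + k) (s(k) = (99 + k)*(2*k) = 2*k*(99 + k))
((L/P + 109753/83371) - 75711) + s(68) = ((79010/(-34522) + 109753/83371) - 75711) + 2*68*(99 + 68) = ((79010*(-1/34522) + 109753*(1/83371)) - 75711) + 2*68*167 = ((-39505/17261 + 109753/83371) - 75711) + 22712 = (-1399124822/1439066831 - 75711) + 22712 = -108954587966663/1439066831 + 22712 = -76270502100991/1439066831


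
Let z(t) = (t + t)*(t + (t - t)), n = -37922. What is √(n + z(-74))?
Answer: I*√26970 ≈ 164.23*I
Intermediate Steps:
z(t) = 2*t² (z(t) = (2*t)*(t + 0) = (2*t)*t = 2*t²)
√(n + z(-74)) = √(-37922 + 2*(-74)²) = √(-37922 + 2*5476) = √(-37922 + 10952) = √(-26970) = I*√26970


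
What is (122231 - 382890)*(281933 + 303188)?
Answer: -152517054739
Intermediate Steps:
(122231 - 382890)*(281933 + 303188) = -260659*585121 = -152517054739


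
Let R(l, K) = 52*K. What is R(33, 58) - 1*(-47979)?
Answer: 50995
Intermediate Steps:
R(33, 58) - 1*(-47979) = 52*58 - 1*(-47979) = 3016 + 47979 = 50995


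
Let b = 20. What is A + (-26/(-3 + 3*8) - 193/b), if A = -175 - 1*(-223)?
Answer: 15587/420 ≈ 37.112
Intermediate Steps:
A = 48 (A = -175 + 223 = 48)
A + (-26/(-3 + 3*8) - 193/b) = 48 + (-26/(-3 + 3*8) - 193/20) = 48 + (-26/(-3 + 24) - 193*1/20) = 48 + (-26/21 - 193/20) = 48 - 4573/420 = 15587/420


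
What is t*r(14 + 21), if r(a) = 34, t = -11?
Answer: -374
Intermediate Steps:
t*r(14 + 21) = -11*34 = -374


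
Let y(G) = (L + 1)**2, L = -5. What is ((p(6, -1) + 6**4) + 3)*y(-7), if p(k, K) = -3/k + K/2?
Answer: 20768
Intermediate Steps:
p(k, K) = K/2 - 3/k (p(k, K) = -3/k + K*(1/2) = -3/k + K/2 = K/2 - 3/k)
y(G) = 16 (y(G) = (-5 + 1)**2 = (-4)**2 = 16)
((p(6, -1) + 6**4) + 3)*y(-7) = ((((1/2)*(-1) - 3/6) + 6**4) + 3)*16 = (((-1/2 - 3*1/6) + 1296) + 3)*16 = (((-1/2 - 1/2) + 1296) + 3)*16 = ((-1 + 1296) + 3)*16 = (1295 + 3)*16 = 1298*16 = 20768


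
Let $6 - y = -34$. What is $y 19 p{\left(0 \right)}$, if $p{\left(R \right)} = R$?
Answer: $0$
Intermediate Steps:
$y = 40$ ($y = 6 - -34 = 6 + 34 = 40$)
$y 19 p{\left(0 \right)} = 40 \cdot 19 \cdot 0 = 760 \cdot 0 = 0$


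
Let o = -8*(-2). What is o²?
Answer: 256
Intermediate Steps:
o = 16
o² = 16² = 256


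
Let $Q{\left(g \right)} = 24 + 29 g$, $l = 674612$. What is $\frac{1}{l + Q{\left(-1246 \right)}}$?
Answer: $\frac{1}{638502} \approx 1.5662 \cdot 10^{-6}$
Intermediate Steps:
$\frac{1}{l + Q{\left(-1246 \right)}} = \frac{1}{674612 + \left(24 + 29 \left(-1246\right)\right)} = \frac{1}{674612 + \left(24 - 36134\right)} = \frac{1}{674612 - 36110} = \frac{1}{638502}$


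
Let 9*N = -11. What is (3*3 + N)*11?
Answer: 770/9 ≈ 85.556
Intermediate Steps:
N = -11/9 (N = (1/9)*(-11) = -11/9 ≈ -1.2222)
(3*3 + N)*11 = (3*3 - 11/9)*11 = (9 - 11/9)*11 = (70/9)*11 = 770/9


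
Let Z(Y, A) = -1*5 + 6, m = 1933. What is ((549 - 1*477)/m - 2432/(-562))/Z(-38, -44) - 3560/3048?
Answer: 661547575/206948913 ≈ 3.1967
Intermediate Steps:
Z(Y, A) = 1 (Z(Y, A) = -5 + 6 = 1)
((549 - 1*477)/m - 2432/(-562))/Z(-38, -44) - 3560/3048 = ((549 - 1*477)/1933 - 2432/(-562))/1 - 3560/3048 = ((549 - 477)*(1/1933) - 2432*(-1/562))*1 - 3560*1/3048 = (72*(1/1933) + 1216/281)*1 - 445/381 = (72/1933 + 1216/281)*1 - 445/381 = (2370760/543173)*1 - 445/381 = 2370760/543173 - 445/381 = 661547575/206948913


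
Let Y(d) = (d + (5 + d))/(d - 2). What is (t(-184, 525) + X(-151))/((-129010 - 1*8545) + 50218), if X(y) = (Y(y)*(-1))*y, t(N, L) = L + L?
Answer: -22833/1484729 ≈ -0.015379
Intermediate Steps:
t(N, L) = 2*L
Y(d) = (5 + 2*d)/(-2 + d)
X(y) = -y*(5 + 2*y)/(-2 + y) (X(y) = (((5 + 2*y)/(-2 + y))*(-1))*y = (-(5 + 2*y)/(-2 + y))*y = -y*(5 + 2*y)/(-2 + y))
(t(-184, 525) + X(-151))/((-129010 - 1*8545) + 50218) = (2*525 - 1*(-151)*(5 + 2*(-151))/(-2 - 151))/((-129010 - 1*8545) + 50218) = (1050 - 1*(-151)*(5 - 302)/(-153))/((-129010 - 8545) + 50218) = (1050 - 1*(-151)*(-1/153)*(-297))/(-137555 + 50218) = (1050 + 4983/17)/(-87337) = (22833/17)*(-1/87337) = -22833/1484729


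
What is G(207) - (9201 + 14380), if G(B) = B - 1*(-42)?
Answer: -23332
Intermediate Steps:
G(B) = 42 + B (G(B) = B + 42 = 42 + B)
G(207) - (9201 + 14380) = (42 + 207) - (9201 + 14380) = 249 - 1*23581 = 249 - 23581 = -23332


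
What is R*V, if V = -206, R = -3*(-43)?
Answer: -26574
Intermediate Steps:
R = 129
R*V = 129*(-206) = -26574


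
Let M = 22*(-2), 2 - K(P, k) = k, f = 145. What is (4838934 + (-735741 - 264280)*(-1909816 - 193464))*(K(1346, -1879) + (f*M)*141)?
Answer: -1888156346985619986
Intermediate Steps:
K(P, k) = 2 - k
M = -44
(4838934 + (-735741 - 264280)*(-1909816 - 193464))*(K(1346, -1879) + (f*M)*141) = (4838934 + (-735741 - 264280)*(-1909816 - 193464))*((2 - 1*(-1879)) + (145*(-44))*141) = (4838934 - 1000021*(-2103280))*((2 + 1879) - 6380*141) = (4838934 + 2103324168880)*(1881 - 899580) = 2103329007814*(-897699) = -1888156346985619986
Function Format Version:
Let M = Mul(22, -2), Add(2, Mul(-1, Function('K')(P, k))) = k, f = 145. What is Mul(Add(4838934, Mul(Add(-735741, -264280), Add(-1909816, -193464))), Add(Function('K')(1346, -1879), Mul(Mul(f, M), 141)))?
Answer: -1888156346985619986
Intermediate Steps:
Function('K')(P, k) = Add(2, Mul(-1, k))
M = -44
Mul(Add(4838934, Mul(Add(-735741, -264280), Add(-1909816, -193464))), Add(Function('K')(1346, -1879), Mul(Mul(f, M), 141))) = Mul(Add(4838934, Mul(Add(-735741, -264280), Add(-1909816, -193464))), Add(Add(2, Mul(-1, -1879)), Mul(Mul(145, -44), 141))) = Mul(Add(4838934, Mul(-1000021, -2103280)), Add(Add(2, 1879), Mul(-6380, 141))) = Mul(Add(4838934, 2103324168880), Add(1881, -899580)) = Mul(2103329007814, -897699) = -1888156346985619986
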